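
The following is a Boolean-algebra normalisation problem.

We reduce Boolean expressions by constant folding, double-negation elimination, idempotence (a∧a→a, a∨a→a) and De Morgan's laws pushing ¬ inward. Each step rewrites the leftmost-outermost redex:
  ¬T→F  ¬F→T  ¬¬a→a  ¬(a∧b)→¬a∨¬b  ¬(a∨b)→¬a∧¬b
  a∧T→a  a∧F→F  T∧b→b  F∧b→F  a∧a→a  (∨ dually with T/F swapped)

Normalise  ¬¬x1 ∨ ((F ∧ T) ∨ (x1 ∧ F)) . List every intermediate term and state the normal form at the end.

  start: ¬¬x1 ∨ ((F ∧ T) ∨ (x1 ∧ F))
  →1  x1 ∨ ((F ∧ T) ∨ (x1 ∧ F))
  →2  x1 ∨ (F ∨ (x1 ∧ F))
  →3  x1 ∨ (x1 ∧ F)
  →4  x1 ∨ F
  →5  x1

Answer: normal form = x1  (in 5 steps)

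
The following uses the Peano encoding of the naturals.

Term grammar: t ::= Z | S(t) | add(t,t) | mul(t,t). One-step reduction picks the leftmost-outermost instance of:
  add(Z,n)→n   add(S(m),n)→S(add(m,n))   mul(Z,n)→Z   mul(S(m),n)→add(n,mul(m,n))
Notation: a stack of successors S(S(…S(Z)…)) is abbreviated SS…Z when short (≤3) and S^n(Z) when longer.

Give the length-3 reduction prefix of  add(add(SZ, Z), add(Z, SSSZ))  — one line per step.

Answer: after 3 steps: S(add(Z, add(Z, SSSZ)))

Reduction:
  start: add(add(SZ, Z), add(Z, SSSZ))
  step 1: add(S(add(Z, Z)), add(Z, SSSZ))
  step 2: S(add(add(Z, Z), add(Z, SSSZ)))
  step 3: S(add(Z, add(Z, SSSZ)))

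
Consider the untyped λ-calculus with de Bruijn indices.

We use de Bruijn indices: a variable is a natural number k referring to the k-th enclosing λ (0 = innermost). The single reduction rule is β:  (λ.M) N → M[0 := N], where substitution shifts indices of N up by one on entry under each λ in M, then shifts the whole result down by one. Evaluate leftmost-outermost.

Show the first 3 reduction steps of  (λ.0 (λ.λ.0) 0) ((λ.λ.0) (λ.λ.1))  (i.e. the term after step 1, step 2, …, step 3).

  start: (λ.0 (λ.λ.0) 0) ((λ.λ.0) (λ.λ.1))
  [1] (λ.λ.0) (λ.λ.1) (λ.λ.0) ((λ.λ.0) (λ.λ.1))
  [2] (λ.0) (λ.λ.0) ((λ.λ.0) (λ.λ.1))
  [3] (λ.λ.0) ((λ.λ.0) (λ.λ.1))

Answer: after 3 steps: (λ.λ.0) ((λ.λ.0) (λ.λ.1))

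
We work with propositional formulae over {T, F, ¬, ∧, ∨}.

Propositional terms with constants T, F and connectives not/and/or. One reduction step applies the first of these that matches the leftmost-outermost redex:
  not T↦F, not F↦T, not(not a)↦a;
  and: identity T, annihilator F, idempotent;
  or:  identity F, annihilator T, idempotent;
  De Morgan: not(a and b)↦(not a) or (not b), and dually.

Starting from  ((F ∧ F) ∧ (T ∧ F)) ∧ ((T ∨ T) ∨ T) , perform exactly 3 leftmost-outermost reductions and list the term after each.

Answer: after 3 steps: F

Derivation:
  start: ((F ∧ F) ∧ (T ∧ F)) ∧ ((T ∨ T) ∨ T)
  step 1: (F ∧ (T ∧ F)) ∧ ((T ∨ T) ∨ T)
  step 2: F ∧ ((T ∨ T) ∨ T)
  step 3: F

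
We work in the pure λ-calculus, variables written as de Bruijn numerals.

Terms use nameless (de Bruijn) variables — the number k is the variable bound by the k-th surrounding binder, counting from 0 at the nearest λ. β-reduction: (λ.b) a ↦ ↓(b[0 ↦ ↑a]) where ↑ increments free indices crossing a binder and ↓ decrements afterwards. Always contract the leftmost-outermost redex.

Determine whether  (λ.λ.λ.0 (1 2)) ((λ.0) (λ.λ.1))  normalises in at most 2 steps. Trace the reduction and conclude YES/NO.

Answer: YES — reaches normal form λ.λ.0 (1 (λ.λ.1)) in 2 ≤ 2 steps

Derivation:
  start: (λ.λ.λ.0 (1 2)) ((λ.0) (λ.λ.1))
  →1  λ.λ.0 (1 ((λ.0) (λ.λ.1)))
  →2  λ.λ.0 (1 (λ.λ.1))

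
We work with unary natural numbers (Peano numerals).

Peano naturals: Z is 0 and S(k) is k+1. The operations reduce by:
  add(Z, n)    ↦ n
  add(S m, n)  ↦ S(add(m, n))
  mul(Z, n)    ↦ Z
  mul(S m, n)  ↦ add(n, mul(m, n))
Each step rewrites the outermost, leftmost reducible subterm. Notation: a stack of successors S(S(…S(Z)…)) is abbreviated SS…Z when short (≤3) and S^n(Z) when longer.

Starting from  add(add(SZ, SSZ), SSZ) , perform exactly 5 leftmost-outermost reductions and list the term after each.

Answer: after 5 steps: S(S(S(add(Z, SSZ))))

Derivation:
  start: add(add(SZ, SSZ), SSZ)
  [1] add(S(add(Z, SSZ)), SSZ)
  [2] S(add(add(Z, SSZ), SSZ))
  [3] S(add(SSZ, SSZ))
  [4] S(S(add(SZ, SSZ)))
  [5] S(S(S(add(Z, SSZ))))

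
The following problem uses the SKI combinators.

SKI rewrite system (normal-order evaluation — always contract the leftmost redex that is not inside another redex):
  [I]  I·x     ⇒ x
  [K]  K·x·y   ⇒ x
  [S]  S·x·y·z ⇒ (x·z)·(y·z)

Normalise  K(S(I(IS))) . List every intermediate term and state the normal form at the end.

Answer: normal form = K(SS)  (in 2 steps)

Reduction:
  start: K(S(I(IS)))
  [1] K(S(IS))
  [2] K(SS)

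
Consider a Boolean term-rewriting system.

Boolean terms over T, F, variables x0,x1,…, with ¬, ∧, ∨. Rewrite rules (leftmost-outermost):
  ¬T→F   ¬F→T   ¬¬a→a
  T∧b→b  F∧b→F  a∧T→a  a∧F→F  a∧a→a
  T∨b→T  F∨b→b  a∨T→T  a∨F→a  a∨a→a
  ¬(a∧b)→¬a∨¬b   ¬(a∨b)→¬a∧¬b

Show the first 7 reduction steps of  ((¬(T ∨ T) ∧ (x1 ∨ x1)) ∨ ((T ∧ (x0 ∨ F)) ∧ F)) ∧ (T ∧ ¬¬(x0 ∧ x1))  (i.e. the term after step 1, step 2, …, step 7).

Answer: after 7 steps: F

Working:
  start: ((¬(T ∨ T) ∧ (x1 ∨ x1)) ∨ ((T ∧ (x0 ∨ F)) ∧ F)) ∧ (T ∧ ¬¬(x0 ∧ x1))
  step 1: (((¬T ∧ ¬T) ∧ (x1 ∨ x1)) ∨ ((T ∧ (x0 ∨ F)) ∧ F)) ∧ (T ∧ ¬¬(x0 ∧ x1))
  step 2: ((¬T ∧ (x1 ∨ x1)) ∨ ((T ∧ (x0 ∨ F)) ∧ F)) ∧ (T ∧ ¬¬(x0 ∧ x1))
  step 3: ((F ∧ (x1 ∨ x1)) ∨ ((T ∧ (x0 ∨ F)) ∧ F)) ∧ (T ∧ ¬¬(x0 ∧ x1))
  step 4: (F ∨ ((T ∧ (x0 ∨ F)) ∧ F)) ∧ (T ∧ ¬¬(x0 ∧ x1))
  step 5: ((T ∧ (x0 ∨ F)) ∧ F) ∧ (T ∧ ¬¬(x0 ∧ x1))
  step 6: F ∧ (T ∧ ¬¬(x0 ∧ x1))
  step 7: F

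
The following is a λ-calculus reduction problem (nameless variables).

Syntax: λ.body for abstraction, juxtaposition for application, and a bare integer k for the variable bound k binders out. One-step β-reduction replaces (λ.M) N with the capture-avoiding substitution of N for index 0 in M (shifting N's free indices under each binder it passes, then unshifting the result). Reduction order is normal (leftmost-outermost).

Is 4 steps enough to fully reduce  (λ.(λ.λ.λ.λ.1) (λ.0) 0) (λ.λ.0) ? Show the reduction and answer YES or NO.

  start: (λ.(λ.λ.λ.λ.1) (λ.0) 0) (λ.λ.0)
  step 1: (λ.λ.λ.λ.1) (λ.0) (λ.λ.0)
  step 2: (λ.λ.λ.1) (λ.λ.0)
  step 3: λ.λ.1

Answer: YES — reaches normal form λ.λ.1 in 3 ≤ 4 steps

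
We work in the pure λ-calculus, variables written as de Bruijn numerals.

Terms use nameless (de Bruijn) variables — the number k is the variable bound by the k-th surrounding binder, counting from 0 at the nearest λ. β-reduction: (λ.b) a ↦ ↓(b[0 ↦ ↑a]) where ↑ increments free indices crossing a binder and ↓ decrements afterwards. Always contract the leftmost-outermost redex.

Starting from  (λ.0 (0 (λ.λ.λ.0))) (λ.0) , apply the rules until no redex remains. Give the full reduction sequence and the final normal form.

  start: (λ.0 (0 (λ.λ.λ.0))) (λ.0)
  →1  (λ.0) ((λ.0) (λ.λ.λ.0))
  →2  (λ.0) (λ.λ.λ.0)
  →3  λ.λ.λ.0

Answer: normal form = λ.λ.λ.0  (in 3 steps)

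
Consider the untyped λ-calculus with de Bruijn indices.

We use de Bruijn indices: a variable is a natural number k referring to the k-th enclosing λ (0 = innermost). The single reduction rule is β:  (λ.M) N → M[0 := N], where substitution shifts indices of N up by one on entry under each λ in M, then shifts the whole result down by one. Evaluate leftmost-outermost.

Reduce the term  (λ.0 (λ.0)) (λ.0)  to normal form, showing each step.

Answer: normal form = λ.0  (in 2 steps)

Reduction:
  start: (λ.0 (λ.0)) (λ.0)
  →1  (λ.0) (λ.0)
  →2  λ.0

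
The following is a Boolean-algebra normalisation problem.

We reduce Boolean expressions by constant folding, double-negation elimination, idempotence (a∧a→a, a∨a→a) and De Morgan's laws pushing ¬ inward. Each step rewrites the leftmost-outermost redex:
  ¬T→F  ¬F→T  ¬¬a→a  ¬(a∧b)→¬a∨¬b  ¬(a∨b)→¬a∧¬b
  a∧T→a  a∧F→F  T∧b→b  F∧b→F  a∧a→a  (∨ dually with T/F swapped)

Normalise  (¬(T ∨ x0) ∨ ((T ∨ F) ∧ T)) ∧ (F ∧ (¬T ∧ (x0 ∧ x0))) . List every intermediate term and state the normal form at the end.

  start: (¬(T ∨ x0) ∨ ((T ∨ F) ∧ T)) ∧ (F ∧ (¬T ∧ (x0 ∧ x0)))
  →1  ((¬T ∧ ¬x0) ∨ ((T ∨ F) ∧ T)) ∧ (F ∧ (¬T ∧ (x0 ∧ x0)))
  →2  ((F ∧ ¬x0) ∨ ((T ∨ F) ∧ T)) ∧ (F ∧ (¬T ∧ (x0 ∧ x0)))
  →3  (F ∨ ((T ∨ F) ∧ T)) ∧ (F ∧ (¬T ∧ (x0 ∧ x0)))
  →4  ((T ∨ F) ∧ T) ∧ (F ∧ (¬T ∧ (x0 ∧ x0)))
  →5  (T ∨ F) ∧ (F ∧ (¬T ∧ (x0 ∧ x0)))
  →6  T ∧ (F ∧ (¬T ∧ (x0 ∧ x0)))
  →7  F ∧ (¬T ∧ (x0 ∧ x0))
  →8  F

Answer: normal form = F  (in 8 steps)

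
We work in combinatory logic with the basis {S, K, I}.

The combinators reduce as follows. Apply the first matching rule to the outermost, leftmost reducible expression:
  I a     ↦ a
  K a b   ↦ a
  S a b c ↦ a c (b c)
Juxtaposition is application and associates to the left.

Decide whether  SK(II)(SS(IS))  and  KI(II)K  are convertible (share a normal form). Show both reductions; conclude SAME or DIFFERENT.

Answer: DIFFERENT — A ⇓ SSS, B ⇓ K

Derivation:
Term A:
  start: SK(II)(SS(IS))
  [1] K(SS(IS))(II(SS(IS)))
  [2] SS(IS)
  [3] SSS

Term B:
  start: KI(II)K
  [1] IK
  [2] K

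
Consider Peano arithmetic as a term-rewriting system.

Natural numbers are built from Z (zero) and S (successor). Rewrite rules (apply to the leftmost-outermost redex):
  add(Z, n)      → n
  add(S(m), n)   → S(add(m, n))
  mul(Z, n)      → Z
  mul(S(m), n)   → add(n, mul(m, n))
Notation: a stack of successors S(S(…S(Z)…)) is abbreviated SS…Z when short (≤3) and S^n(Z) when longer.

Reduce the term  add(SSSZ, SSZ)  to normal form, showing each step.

  start: add(SSSZ, SSZ)
  step 1: S(add(SSZ, SSZ))
  step 2: S(S(add(SZ, SSZ)))
  step 3: S(S(S(add(Z, SSZ))))
  step 4: S^5(Z)

Answer: normal form = S^5(Z)  (in 4 steps)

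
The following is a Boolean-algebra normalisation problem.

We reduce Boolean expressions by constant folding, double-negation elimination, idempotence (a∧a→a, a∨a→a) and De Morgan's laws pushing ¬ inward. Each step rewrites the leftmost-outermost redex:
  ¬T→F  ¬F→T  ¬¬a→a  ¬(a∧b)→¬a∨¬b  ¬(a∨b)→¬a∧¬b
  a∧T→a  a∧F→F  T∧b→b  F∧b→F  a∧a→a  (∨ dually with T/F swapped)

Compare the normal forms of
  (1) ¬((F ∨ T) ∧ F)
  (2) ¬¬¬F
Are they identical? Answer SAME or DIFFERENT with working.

Answer: SAME — A ⇓ T, B ⇓ T

Reduction:
Term A:
  start: ¬((F ∨ T) ∧ F)
  [1] ¬(F ∨ T) ∨ ¬F
  [2] (¬F ∧ ¬T) ∨ ¬F
  [3] (T ∧ ¬T) ∨ ¬F
  [4] ¬T ∨ ¬F
  [5] F ∨ ¬F
  [6] ¬F
  [7] T

Term B:
  start: ¬¬¬F
  [1] ¬F
  [2] T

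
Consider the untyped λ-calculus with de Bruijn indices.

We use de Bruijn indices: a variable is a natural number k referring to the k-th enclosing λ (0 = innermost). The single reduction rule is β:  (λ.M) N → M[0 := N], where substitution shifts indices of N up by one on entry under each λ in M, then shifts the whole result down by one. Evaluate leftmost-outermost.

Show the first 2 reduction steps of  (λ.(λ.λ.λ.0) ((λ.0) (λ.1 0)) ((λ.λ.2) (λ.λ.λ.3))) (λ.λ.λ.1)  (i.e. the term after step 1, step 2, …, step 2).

  start: (λ.(λ.λ.λ.0) ((λ.0) (λ.1 0)) ((λ.λ.2) (λ.λ.λ.3))) (λ.λ.λ.1)
  step 1: (λ.λ.λ.0) ((λ.0) (λ.(λ.λ.λ.1) 0)) ((λ.λ.λ.λ.λ.1) (λ.λ.λ.λ.λ.λ.1))
  step 2: (λ.λ.0) ((λ.λ.λ.λ.λ.1) (λ.λ.λ.λ.λ.λ.1))

Answer: after 2 steps: (λ.λ.0) ((λ.λ.λ.λ.λ.1) (λ.λ.λ.λ.λ.λ.1))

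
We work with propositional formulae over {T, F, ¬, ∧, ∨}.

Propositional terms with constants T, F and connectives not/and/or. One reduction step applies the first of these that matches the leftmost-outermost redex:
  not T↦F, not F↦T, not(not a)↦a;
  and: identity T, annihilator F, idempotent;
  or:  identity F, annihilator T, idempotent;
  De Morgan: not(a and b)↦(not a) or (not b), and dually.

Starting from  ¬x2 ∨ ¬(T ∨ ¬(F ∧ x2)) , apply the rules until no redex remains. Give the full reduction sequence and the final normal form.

Answer: normal form = ¬x2  (in 4 steps)

Working:
  start: ¬x2 ∨ ¬(T ∨ ¬(F ∧ x2))
  step 1: ¬x2 ∨ (¬T ∧ ¬¬(F ∧ x2))
  step 2: ¬x2 ∨ (F ∧ ¬¬(F ∧ x2))
  step 3: ¬x2 ∨ F
  step 4: ¬x2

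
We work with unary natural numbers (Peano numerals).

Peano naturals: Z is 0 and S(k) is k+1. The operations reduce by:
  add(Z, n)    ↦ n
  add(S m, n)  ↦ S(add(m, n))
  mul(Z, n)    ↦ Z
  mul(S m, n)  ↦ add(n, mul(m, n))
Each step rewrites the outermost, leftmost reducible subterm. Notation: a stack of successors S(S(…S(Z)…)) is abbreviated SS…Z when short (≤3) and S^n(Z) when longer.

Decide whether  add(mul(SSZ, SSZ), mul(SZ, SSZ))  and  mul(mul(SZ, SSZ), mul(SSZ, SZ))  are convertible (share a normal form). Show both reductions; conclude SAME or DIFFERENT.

Term A:
  start: add(mul(SSZ, SSZ), mul(SZ, SSZ))
  step 1: add(add(SSZ, mul(SZ, SSZ)), mul(SZ, SSZ))
  step 2: add(S(add(SZ, mul(SZ, SSZ))), mul(SZ, SSZ))
  step 3: S(add(add(SZ, mul(SZ, SSZ)), mul(SZ, SSZ)))
  step 4: S(add(S(add(Z, mul(SZ, SSZ))), mul(SZ, SSZ)))
  step 5: S(S(add(add(Z, mul(SZ, SSZ)), mul(SZ, SSZ))))
  step 6: S(S(add(mul(SZ, SSZ), mul(SZ, SSZ))))
  step 7: S(S(add(add(SSZ, mul(Z, SSZ)), mul(SZ, SSZ))))
  step 8: S(S(add(S(add(SZ, mul(Z, SSZ))), mul(SZ, SSZ))))
  step 9: S(S(S(add(add(SZ, mul(Z, SSZ)), mul(SZ, SSZ)))))
  step 10: S(S(S(add(S(add(Z, mul(Z, SSZ))), mul(SZ, SSZ)))))
  step 11: S(S(S(S(add(add(Z, mul(Z, SSZ)), mul(SZ, SSZ))))))
  step 12: S(S(S(S(add(mul(Z, SSZ), mul(SZ, SSZ))))))
  step 13: S(S(S(S(add(Z, mul(SZ, SSZ))))))
  step 14: S(S(S(S(mul(SZ, SSZ)))))
  step 15: S(S(S(S(add(SSZ, mul(Z, SSZ))))))
  step 16: S(S(S(S(S(add(SZ, mul(Z, SSZ)))))))
  step 17: S(S(S(S(S(S(add(Z, mul(Z, SSZ))))))))
  step 18: S(S(S(S(S(S(mul(Z, SSZ)))))))
  step 19: S^6(Z)

Term B:
  start: mul(mul(SZ, SSZ), mul(SSZ, SZ))
  step 1: mul(add(SSZ, mul(Z, SSZ)), mul(SSZ, SZ))
  step 2: mul(S(add(SZ, mul(Z, SSZ))), mul(SSZ, SZ))
  step 3: add(mul(SSZ, SZ), mul(add(SZ, mul(Z, SSZ)), mul(SSZ, SZ)))
  step 4: add(add(SZ, mul(SZ, SZ)), mul(add(SZ, mul(Z, SSZ)), mul(SSZ, SZ)))
  step 5: add(S(add(Z, mul(SZ, SZ))), mul(add(SZ, mul(Z, SSZ)), mul(SSZ, SZ)))
  step 6: S(add(add(Z, mul(SZ, SZ)), mul(add(SZ, mul(Z, SSZ)), mul(SSZ, SZ))))
  step 7: S(add(mul(SZ, SZ), mul(add(SZ, mul(Z, SSZ)), mul(SSZ, SZ))))
  step 8: S(add(add(SZ, mul(Z, SZ)), mul(add(SZ, mul(Z, SSZ)), mul(SSZ, SZ))))
  step 9: S(add(S(add(Z, mul(Z, SZ))), mul(add(SZ, mul(Z, SSZ)), mul(SSZ, SZ))))
  step 10: S(S(add(add(Z, mul(Z, SZ)), mul(add(SZ, mul(Z, SSZ)), mul(SSZ, SZ)))))
  step 11: S(S(add(mul(Z, SZ), mul(add(SZ, mul(Z, SSZ)), mul(SSZ, SZ)))))
  step 12: S(S(add(Z, mul(add(SZ, mul(Z, SSZ)), mul(SSZ, SZ)))))
  step 13: S(S(mul(add(SZ, mul(Z, SSZ)), mul(SSZ, SZ))))
  step 14: S(S(mul(S(add(Z, mul(Z, SSZ))), mul(SSZ, SZ))))
  step 15: S(S(add(mul(SSZ, SZ), mul(add(Z, mul(Z, SSZ)), mul(SSZ, SZ)))))
  step 16: S(S(add(add(SZ, mul(SZ, SZ)), mul(add(Z, mul(Z, SSZ)), mul(SSZ, SZ)))))
  step 17: S(S(add(S(add(Z, mul(SZ, SZ))), mul(add(Z, mul(Z, SSZ)), mul(SSZ, SZ)))))
  step 18: S(S(S(add(add(Z, mul(SZ, SZ)), mul(add(Z, mul(Z, SSZ)), mul(SSZ, SZ))))))
  step 19: S(S(S(add(mul(SZ, SZ), mul(add(Z, mul(Z, SSZ)), mul(SSZ, SZ))))))
  step 20: S(S(S(add(add(SZ, mul(Z, SZ)), mul(add(Z, mul(Z, SSZ)), mul(SSZ, SZ))))))
  step 21: S(S(S(add(S(add(Z, mul(Z, SZ))), mul(add(Z, mul(Z, SSZ)), mul(SSZ, SZ))))))
  step 22: S(S(S(S(add(add(Z, mul(Z, SZ)), mul(add(Z, mul(Z, SSZ)), mul(SSZ, SZ)))))))
  step 23: S(S(S(S(add(mul(Z, SZ), mul(add(Z, mul(Z, SSZ)), mul(SSZ, SZ)))))))
  step 24: S(S(S(S(add(Z, mul(add(Z, mul(Z, SSZ)), mul(SSZ, SZ)))))))
  step 25: S(S(S(S(mul(add(Z, mul(Z, SSZ)), mul(SSZ, SZ))))))
  step 26: S(S(S(S(mul(mul(Z, SSZ), mul(SSZ, SZ))))))
  step 27: S(S(S(S(mul(Z, mul(SSZ, SZ))))))
  step 28: S^4(Z)

Answer: DIFFERENT — A ⇓ S^6(Z), B ⇓ S^4(Z)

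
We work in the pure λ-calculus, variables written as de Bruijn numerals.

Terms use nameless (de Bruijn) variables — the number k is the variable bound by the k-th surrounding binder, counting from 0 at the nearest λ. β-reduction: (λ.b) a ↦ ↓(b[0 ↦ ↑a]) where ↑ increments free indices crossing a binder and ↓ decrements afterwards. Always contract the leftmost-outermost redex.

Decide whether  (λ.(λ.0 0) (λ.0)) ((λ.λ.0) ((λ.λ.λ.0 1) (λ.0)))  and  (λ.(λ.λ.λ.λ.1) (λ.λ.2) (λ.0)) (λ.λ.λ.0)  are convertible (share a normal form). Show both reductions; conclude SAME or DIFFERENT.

Term A:
  start: (λ.(λ.0 0) (λ.0)) ((λ.λ.0) ((λ.λ.λ.0 1) (λ.0)))
  →1  (λ.0 0) (λ.0)
  →2  (λ.0) (λ.0)
  →3  λ.0

Term B:
  start: (λ.(λ.λ.λ.λ.1) (λ.λ.2) (λ.0)) (λ.λ.λ.0)
  →1  (λ.λ.λ.λ.1) (λ.λ.λ.λ.λ.0) (λ.0)
  →2  (λ.λ.λ.1) (λ.0)
  →3  λ.λ.1

Answer: DIFFERENT — A ⇓ λ.0, B ⇓ λ.λ.1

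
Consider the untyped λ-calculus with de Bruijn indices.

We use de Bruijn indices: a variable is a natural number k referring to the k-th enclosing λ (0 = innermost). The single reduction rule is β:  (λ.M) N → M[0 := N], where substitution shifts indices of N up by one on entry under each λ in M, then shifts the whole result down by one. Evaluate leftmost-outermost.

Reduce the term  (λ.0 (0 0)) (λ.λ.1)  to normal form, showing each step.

  start: (λ.0 (0 0)) (λ.λ.1)
  [1] (λ.λ.1) ((λ.λ.1) (λ.λ.1))
  [2] λ.(λ.λ.1) (λ.λ.1)
  [3] λ.λ.λ.λ.1

Answer: normal form = λ.λ.λ.λ.1  (in 3 steps)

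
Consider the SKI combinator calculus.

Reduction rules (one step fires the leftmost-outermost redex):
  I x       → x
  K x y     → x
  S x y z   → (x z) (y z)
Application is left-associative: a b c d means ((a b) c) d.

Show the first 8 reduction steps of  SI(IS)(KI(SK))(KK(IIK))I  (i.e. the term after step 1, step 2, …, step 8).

Answer: after 8 steps: I(KK(IIK)I)

Reduction:
  start: SI(IS)(KI(SK))(KK(IIK))I
  step 1: I(KI(SK))(IS(KI(SK)))(KK(IIK))I
  step 2: KI(SK)(IS(KI(SK)))(KK(IIK))I
  step 3: I(IS(KI(SK)))(KK(IIK))I
  step 4: IS(KI(SK))(KK(IIK))I
  step 5: S(KI(SK))(KK(IIK))I
  step 6: KI(SK)I(KK(IIK)I)
  step 7: II(KK(IIK)I)
  step 8: I(KK(IIK)I)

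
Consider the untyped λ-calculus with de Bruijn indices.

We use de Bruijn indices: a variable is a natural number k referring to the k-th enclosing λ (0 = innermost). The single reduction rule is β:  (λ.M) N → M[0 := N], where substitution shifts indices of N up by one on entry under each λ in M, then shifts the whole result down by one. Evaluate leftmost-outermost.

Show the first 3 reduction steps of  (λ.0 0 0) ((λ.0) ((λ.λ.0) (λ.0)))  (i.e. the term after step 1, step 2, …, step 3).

  start: (λ.0 0 0) ((λ.0) ((λ.λ.0) (λ.0)))
  step 1: (λ.0) ((λ.λ.0) (λ.0)) ((λ.0) ((λ.λ.0) (λ.0))) ((λ.0) ((λ.λ.0) (λ.0)))
  step 2: (λ.λ.0) (λ.0) ((λ.0) ((λ.λ.0) (λ.0))) ((λ.0) ((λ.λ.0) (λ.0)))
  step 3: (λ.0) ((λ.0) ((λ.λ.0) (λ.0))) ((λ.0) ((λ.λ.0) (λ.0)))

Answer: after 3 steps: (λ.0) ((λ.0) ((λ.λ.0) (λ.0))) ((λ.0) ((λ.λ.0) (λ.0)))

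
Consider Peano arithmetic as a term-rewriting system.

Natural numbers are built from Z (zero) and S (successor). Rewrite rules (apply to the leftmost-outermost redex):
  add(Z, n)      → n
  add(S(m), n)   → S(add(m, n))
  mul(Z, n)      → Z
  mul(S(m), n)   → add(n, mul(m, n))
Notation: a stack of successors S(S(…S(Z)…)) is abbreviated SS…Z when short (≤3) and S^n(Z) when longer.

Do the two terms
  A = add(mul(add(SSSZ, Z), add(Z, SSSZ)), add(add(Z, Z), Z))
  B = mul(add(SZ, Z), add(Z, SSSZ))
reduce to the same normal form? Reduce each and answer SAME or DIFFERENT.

Answer: DIFFERENT — A ⇓ S^9(Z), B ⇓ SSSZ

Working:
Term A:
  start: add(mul(add(SSSZ, Z), add(Z, SSSZ)), add(add(Z, Z), Z))
  →1  add(mul(S(add(SSZ, Z)), add(Z, SSSZ)), add(add(Z, Z), Z))
  →2  add(add(add(Z, SSSZ), mul(add(SSZ, Z), add(Z, SSSZ))), add(add(Z, Z), Z))
  →3  add(add(SSSZ, mul(add(SSZ, Z), add(Z, SSSZ))), add(add(Z, Z), Z))
  →4  add(S(add(SSZ, mul(add(SSZ, Z), add(Z, SSSZ)))), add(add(Z, Z), Z))
  →5  S(add(add(SSZ, mul(add(SSZ, Z), add(Z, SSSZ))), add(add(Z, Z), Z)))
  →6  S(add(S(add(SZ, mul(add(SSZ, Z), add(Z, SSSZ)))), add(add(Z, Z), Z)))
  →7  S(S(add(add(SZ, mul(add(SSZ, Z), add(Z, SSSZ))), add(add(Z, Z), Z))))
  →8  S(S(add(S(add(Z, mul(add(SSZ, Z), add(Z, SSSZ)))), add(add(Z, Z), Z))))
  →9  S(S(S(add(add(Z, mul(add(SSZ, Z), add(Z, SSSZ))), add(add(Z, Z), Z)))))
  →10  S(S(S(add(mul(add(SSZ, Z), add(Z, SSSZ)), add(add(Z, Z), Z)))))
  →11  S(S(S(add(mul(S(add(SZ, Z)), add(Z, SSSZ)), add(add(Z, Z), Z)))))
  →12  S(S(S(add(add(add(Z, SSSZ), mul(add(SZ, Z), add(Z, SSSZ))), add(add(Z, Z), Z)))))
  →13  S(S(S(add(add(SSSZ, mul(add(SZ, Z), add(Z, SSSZ))), add(add(Z, Z), Z)))))
  →14  S(S(S(add(S(add(SSZ, mul(add(SZ, Z), add(Z, SSSZ)))), add(add(Z, Z), Z)))))
  →15  S(S(S(S(add(add(SSZ, mul(add(SZ, Z), add(Z, SSSZ))), add(add(Z, Z), Z))))))
  →16  S(S(S(S(add(S(add(SZ, mul(add(SZ, Z), add(Z, SSSZ)))), add(add(Z, Z), Z))))))
  →17  S(S(S(S(S(add(add(SZ, mul(add(SZ, Z), add(Z, SSSZ))), add(add(Z, Z), Z)))))))
  →18  S(S(S(S(S(add(S(add(Z, mul(add(SZ, Z), add(Z, SSSZ)))), add(add(Z, Z), Z)))))))
  →19  S(S(S(S(S(S(add(add(Z, mul(add(SZ, Z), add(Z, SSSZ))), add(add(Z, Z), Z))))))))
  →20  S(S(S(S(S(S(add(mul(add(SZ, Z), add(Z, SSSZ)), add(add(Z, Z), Z))))))))
  →21  S(S(S(S(S(S(add(mul(S(add(Z, Z)), add(Z, SSSZ)), add(add(Z, Z), Z))))))))
  →22  S(S(S(S(S(S(add(add(add(Z, SSSZ), mul(add(Z, Z), add(Z, SSSZ))), add(add(Z, Z), Z))))))))
  →23  S(S(S(S(S(S(add(add(SSSZ, mul(add(Z, Z), add(Z, SSSZ))), add(add(Z, Z), Z))))))))
  →24  S(S(S(S(S(S(add(S(add(SSZ, mul(add(Z, Z), add(Z, SSSZ)))), add(add(Z, Z), Z))))))))
  →25  S(S(S(S(S(S(S(add(add(SSZ, mul(add(Z, Z), add(Z, SSSZ))), add(add(Z, Z), Z)))))))))
  →26  S(S(S(S(S(S(S(add(S(add(SZ, mul(add(Z, Z), add(Z, SSSZ)))), add(add(Z, Z), Z)))))))))
  →27  S(S(S(S(S(S(S(S(add(add(SZ, mul(add(Z, Z), add(Z, SSSZ))), add(add(Z, Z), Z))))))))))
  →28  S(S(S(S(S(S(S(S(add(S(add(Z, mul(add(Z, Z), add(Z, SSSZ)))), add(add(Z, Z), Z))))))))))
  →29  S(S(S(S(S(S(S(S(S(add(add(Z, mul(add(Z, Z), add(Z, SSSZ))), add(add(Z, Z), Z)))))))))))
  →30  S(S(S(S(S(S(S(S(S(add(mul(add(Z, Z), add(Z, SSSZ)), add(add(Z, Z), Z)))))))))))
  →31  S(S(S(S(S(S(S(S(S(add(mul(Z, add(Z, SSSZ)), add(add(Z, Z), Z)))))))))))
  →32  S(S(S(S(S(S(S(S(S(add(Z, add(add(Z, Z), Z)))))))))))
  →33  S(S(S(S(S(S(S(S(S(add(add(Z, Z), Z))))))))))
  →34  S(S(S(S(S(S(S(S(S(add(Z, Z))))))))))
  →35  S^9(Z)

Term B:
  start: mul(add(SZ, Z), add(Z, SSSZ))
  →1  mul(S(add(Z, Z)), add(Z, SSSZ))
  →2  add(add(Z, SSSZ), mul(add(Z, Z), add(Z, SSSZ)))
  →3  add(SSSZ, mul(add(Z, Z), add(Z, SSSZ)))
  →4  S(add(SSZ, mul(add(Z, Z), add(Z, SSSZ))))
  →5  S(S(add(SZ, mul(add(Z, Z), add(Z, SSSZ)))))
  →6  S(S(S(add(Z, mul(add(Z, Z), add(Z, SSSZ))))))
  →7  S(S(S(mul(add(Z, Z), add(Z, SSSZ)))))
  →8  S(S(S(mul(Z, add(Z, SSSZ)))))
  →9  SSSZ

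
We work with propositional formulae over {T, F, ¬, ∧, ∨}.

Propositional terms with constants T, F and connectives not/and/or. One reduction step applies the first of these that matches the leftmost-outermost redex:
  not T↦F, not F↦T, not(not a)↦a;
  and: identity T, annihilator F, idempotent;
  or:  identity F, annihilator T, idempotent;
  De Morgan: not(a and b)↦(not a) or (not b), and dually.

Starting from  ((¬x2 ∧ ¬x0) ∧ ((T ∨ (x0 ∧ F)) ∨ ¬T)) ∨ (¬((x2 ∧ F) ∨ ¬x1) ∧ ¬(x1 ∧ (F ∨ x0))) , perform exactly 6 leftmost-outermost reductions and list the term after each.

  start: ((¬x2 ∧ ¬x0) ∧ ((T ∨ (x0 ∧ F)) ∨ ¬T)) ∨ (¬((x2 ∧ F) ∨ ¬x1) ∧ ¬(x1 ∧ (F ∨ x0)))
  [1] ((¬x2 ∧ ¬x0) ∧ (T ∨ ¬T)) ∨ (¬((x2 ∧ F) ∨ ¬x1) ∧ ¬(x1 ∧ (F ∨ x0)))
  [2] ((¬x2 ∧ ¬x0) ∧ T) ∨ (¬((x2 ∧ F) ∨ ¬x1) ∧ ¬(x1 ∧ (F ∨ x0)))
  [3] (¬x2 ∧ ¬x0) ∨ (¬((x2 ∧ F) ∨ ¬x1) ∧ ¬(x1 ∧ (F ∨ x0)))
  [4] (¬x2 ∧ ¬x0) ∨ ((¬(x2 ∧ F) ∧ ¬¬x1) ∧ ¬(x1 ∧ (F ∨ x0)))
  [5] (¬x2 ∧ ¬x0) ∨ (((¬x2 ∨ ¬F) ∧ ¬¬x1) ∧ ¬(x1 ∧ (F ∨ x0)))
  [6] (¬x2 ∧ ¬x0) ∨ (((¬x2 ∨ T) ∧ ¬¬x1) ∧ ¬(x1 ∧ (F ∨ x0)))

Answer: after 6 steps: (¬x2 ∧ ¬x0) ∨ (((¬x2 ∨ T) ∧ ¬¬x1) ∧ ¬(x1 ∧ (F ∨ x0)))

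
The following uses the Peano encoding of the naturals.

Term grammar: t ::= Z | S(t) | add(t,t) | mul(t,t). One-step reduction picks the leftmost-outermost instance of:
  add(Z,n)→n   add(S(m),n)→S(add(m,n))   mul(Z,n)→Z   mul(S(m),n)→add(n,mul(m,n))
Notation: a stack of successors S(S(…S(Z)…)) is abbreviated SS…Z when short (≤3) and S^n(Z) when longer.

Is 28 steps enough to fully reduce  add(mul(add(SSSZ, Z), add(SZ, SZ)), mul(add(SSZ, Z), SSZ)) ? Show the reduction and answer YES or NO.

  start: add(mul(add(SSSZ, Z), add(SZ, SZ)), mul(add(SSZ, Z), SSZ))
  [1] add(mul(S(add(SSZ, Z)), add(SZ, SZ)), mul(add(SSZ, Z), SSZ))
  [2] add(add(add(SZ, SZ), mul(add(SSZ, Z), add(SZ, SZ))), mul(add(SSZ, Z), SSZ))
  [3] add(add(S(add(Z, SZ)), mul(add(SSZ, Z), add(SZ, SZ))), mul(add(SSZ, Z), SSZ))
  [4] add(S(add(add(Z, SZ), mul(add(SSZ, Z), add(SZ, SZ)))), mul(add(SSZ, Z), SSZ))
  [5] S(add(add(add(Z, SZ), mul(add(SSZ, Z), add(SZ, SZ))), mul(add(SSZ, Z), SSZ)))
  [6] S(add(add(SZ, mul(add(SSZ, Z), add(SZ, SZ))), mul(add(SSZ, Z), SSZ)))
  [7] S(add(S(add(Z, mul(add(SSZ, Z), add(SZ, SZ)))), mul(add(SSZ, Z), SSZ)))
  [8] S(S(add(add(Z, mul(add(SSZ, Z), add(SZ, SZ))), mul(add(SSZ, Z), SSZ))))
  [9] S(S(add(mul(add(SSZ, Z), add(SZ, SZ)), mul(add(SSZ, Z), SSZ))))
  [10] S(S(add(mul(S(add(SZ, Z)), add(SZ, SZ)), mul(add(SSZ, Z), SSZ))))
  [11] S(S(add(add(add(SZ, SZ), mul(add(SZ, Z), add(SZ, SZ))), mul(add(SSZ, Z), SSZ))))
  [12] S(S(add(add(S(add(Z, SZ)), mul(add(SZ, Z), add(SZ, SZ))), mul(add(SSZ, Z), SSZ))))
  [13] S(S(add(S(add(add(Z, SZ), mul(add(SZ, Z), add(SZ, SZ)))), mul(add(SSZ, Z), SSZ))))
  [14] S(S(S(add(add(add(Z, SZ), mul(add(SZ, Z), add(SZ, SZ))), mul(add(SSZ, Z), SSZ)))))
  [15] S(S(S(add(add(SZ, mul(add(SZ, Z), add(SZ, SZ))), mul(add(SSZ, Z), SSZ)))))
  [16] S(S(S(add(S(add(Z, mul(add(SZ, Z), add(SZ, SZ)))), mul(add(SSZ, Z), SSZ)))))
  [17] S(S(S(S(add(add(Z, mul(add(SZ, Z), add(SZ, SZ))), mul(add(SSZ, Z), SSZ))))))
  [18] S(S(S(S(add(mul(add(SZ, Z), add(SZ, SZ)), mul(add(SSZ, Z), SSZ))))))
  [19] S(S(S(S(add(mul(S(add(Z, Z)), add(SZ, SZ)), mul(add(SSZ, Z), SSZ))))))
  [20] S(S(S(S(add(add(add(SZ, SZ), mul(add(Z, Z), add(SZ, SZ))), mul(add(SSZ, Z), SSZ))))))
  [21] S(S(S(S(add(add(S(add(Z, SZ)), mul(add(Z, Z), add(SZ, SZ))), mul(add(SSZ, Z), SSZ))))))
  [22] S(S(S(S(add(S(add(add(Z, SZ), mul(add(Z, Z), add(SZ, SZ)))), mul(add(SSZ, Z), SSZ))))))
  [23] S(S(S(S(S(add(add(add(Z, SZ), mul(add(Z, Z), add(SZ, SZ))), mul(add(SSZ, Z), SSZ)))))))
  [24] S(S(S(S(S(add(add(SZ, mul(add(Z, Z), add(SZ, SZ))), mul(add(SSZ, Z), SSZ)))))))
  [25] S(S(S(S(S(add(S(add(Z, mul(add(Z, Z), add(SZ, SZ)))), mul(add(SSZ, Z), SSZ)))))))
  [26] S(S(S(S(S(S(add(add(Z, mul(add(Z, Z), add(SZ, SZ))), mul(add(SSZ, Z), SSZ))))))))
  [27] S(S(S(S(S(S(add(mul(add(Z, Z), add(SZ, SZ)), mul(add(SSZ, Z), SSZ))))))))
  [28] S(S(S(S(S(S(add(mul(Z, add(SZ, SZ)), mul(add(SSZ, Z), SSZ))))))))

Answer: NO — after 28 steps the term is S(S(S(S(S(S(add(mul(Z, add(SZ, SZ)), mul(add(SSZ, Z), SSZ)))))))), not yet normal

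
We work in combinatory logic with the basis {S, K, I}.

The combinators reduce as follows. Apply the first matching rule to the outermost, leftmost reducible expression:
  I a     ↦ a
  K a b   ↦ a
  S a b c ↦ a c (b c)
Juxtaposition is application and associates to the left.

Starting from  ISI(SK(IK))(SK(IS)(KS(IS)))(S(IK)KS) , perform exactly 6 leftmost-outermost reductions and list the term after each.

Answer: after 6 steps: S(SK(IK)(SK(IS)(KS(IS))))(S(IK)KS)

Working:
  start: ISI(SK(IK))(SK(IS)(KS(IS)))(S(IK)KS)
  →1  SI(SK(IK))(SK(IS)(KS(IS)))(S(IK)KS)
  →2  I(SK(IS)(KS(IS)))(SK(IK)(SK(IS)(KS(IS))))(S(IK)KS)
  →3  SK(IS)(KS(IS))(SK(IK)(SK(IS)(KS(IS))))(S(IK)KS)
  →4  K(KS(IS))(IS(KS(IS)))(SK(IK)(SK(IS)(KS(IS))))(S(IK)KS)
  →5  KS(IS)(SK(IK)(SK(IS)(KS(IS))))(S(IK)KS)
  →6  S(SK(IK)(SK(IS)(KS(IS))))(S(IK)KS)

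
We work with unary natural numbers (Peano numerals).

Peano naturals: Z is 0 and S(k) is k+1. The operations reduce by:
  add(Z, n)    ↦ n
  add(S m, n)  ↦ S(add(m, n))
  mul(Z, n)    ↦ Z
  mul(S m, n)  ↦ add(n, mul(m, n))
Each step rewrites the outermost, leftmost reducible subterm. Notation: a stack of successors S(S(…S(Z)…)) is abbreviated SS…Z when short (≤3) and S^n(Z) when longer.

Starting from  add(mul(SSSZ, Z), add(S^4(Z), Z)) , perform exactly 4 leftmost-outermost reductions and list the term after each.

  start: add(mul(SSSZ, Z), add(S^4(Z), Z))
  [1] add(add(Z, mul(SSZ, Z)), add(S^4(Z), Z))
  [2] add(mul(SSZ, Z), add(S^4(Z), Z))
  [3] add(add(Z, mul(SZ, Z)), add(S^4(Z), Z))
  [4] add(mul(SZ, Z), add(S^4(Z), Z))

Answer: after 4 steps: add(mul(SZ, Z), add(S^4(Z), Z))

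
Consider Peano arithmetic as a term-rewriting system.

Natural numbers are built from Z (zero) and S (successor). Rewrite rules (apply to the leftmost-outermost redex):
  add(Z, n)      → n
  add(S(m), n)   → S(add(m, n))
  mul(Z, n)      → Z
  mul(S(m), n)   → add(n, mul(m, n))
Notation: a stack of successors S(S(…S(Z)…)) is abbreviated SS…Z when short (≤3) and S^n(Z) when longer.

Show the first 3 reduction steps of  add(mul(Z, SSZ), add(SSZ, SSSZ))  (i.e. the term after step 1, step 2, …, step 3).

  start: add(mul(Z, SSZ), add(SSZ, SSSZ))
  →1  add(Z, add(SSZ, SSSZ))
  →2  add(SSZ, SSSZ)
  →3  S(add(SZ, SSSZ))

Answer: after 3 steps: S(add(SZ, SSSZ))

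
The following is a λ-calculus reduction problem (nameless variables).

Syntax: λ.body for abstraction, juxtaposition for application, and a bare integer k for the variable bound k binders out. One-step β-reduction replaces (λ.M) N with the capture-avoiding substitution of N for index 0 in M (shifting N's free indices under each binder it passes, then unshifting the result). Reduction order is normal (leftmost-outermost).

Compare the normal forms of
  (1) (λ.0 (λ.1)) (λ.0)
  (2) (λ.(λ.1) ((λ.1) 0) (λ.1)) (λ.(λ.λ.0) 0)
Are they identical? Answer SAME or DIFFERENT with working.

Answer: DIFFERENT — A ⇓ λ.λ.0, B ⇓ λ.0

Working:
Term A:
  start: (λ.0 (λ.1)) (λ.0)
  [1] (λ.0) (λ.λ.0)
  [2] λ.λ.0

Term B:
  start: (λ.(λ.1) ((λ.1) 0) (λ.1)) (λ.(λ.λ.0) 0)
  [1] (λ.λ.(λ.λ.0) 0) ((λ.λ.(λ.λ.0) 0) (λ.(λ.λ.0) 0)) (λ.λ.(λ.λ.0) 0)
  [2] (λ.(λ.λ.0) 0) (λ.λ.(λ.λ.0) 0)
  [3] (λ.λ.0) (λ.λ.(λ.λ.0) 0)
  [4] λ.0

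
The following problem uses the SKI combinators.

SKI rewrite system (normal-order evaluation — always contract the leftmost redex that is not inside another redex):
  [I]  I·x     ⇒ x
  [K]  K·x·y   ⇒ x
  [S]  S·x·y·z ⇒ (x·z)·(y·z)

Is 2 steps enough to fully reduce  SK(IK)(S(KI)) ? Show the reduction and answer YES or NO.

Answer: YES — reaches normal form S(KI) in 2 ≤ 2 steps

Working:
  start: SK(IK)(S(KI))
  [1] K(S(KI))(IK(S(KI)))
  [2] S(KI)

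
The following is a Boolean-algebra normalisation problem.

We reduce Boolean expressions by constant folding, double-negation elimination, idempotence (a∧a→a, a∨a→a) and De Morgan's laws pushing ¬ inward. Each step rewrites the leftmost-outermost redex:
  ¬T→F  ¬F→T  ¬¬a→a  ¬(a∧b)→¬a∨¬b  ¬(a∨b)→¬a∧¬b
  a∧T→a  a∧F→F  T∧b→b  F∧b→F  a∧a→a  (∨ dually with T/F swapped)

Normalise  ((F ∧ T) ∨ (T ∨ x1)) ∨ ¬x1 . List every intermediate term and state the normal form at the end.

  start: ((F ∧ T) ∨ (T ∨ x1)) ∨ ¬x1
  →1  (F ∨ (T ∨ x1)) ∨ ¬x1
  →2  (T ∨ x1) ∨ ¬x1
  →3  T ∨ ¬x1
  →4  T

Answer: normal form = T  (in 4 steps)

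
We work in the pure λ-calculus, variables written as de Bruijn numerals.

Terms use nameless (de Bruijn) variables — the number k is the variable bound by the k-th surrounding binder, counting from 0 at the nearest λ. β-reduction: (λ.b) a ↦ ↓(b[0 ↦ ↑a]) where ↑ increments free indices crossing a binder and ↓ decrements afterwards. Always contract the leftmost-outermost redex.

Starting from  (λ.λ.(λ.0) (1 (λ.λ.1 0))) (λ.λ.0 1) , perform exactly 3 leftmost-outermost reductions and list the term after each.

  start: (λ.λ.(λ.0) (1 (λ.λ.1 0))) (λ.λ.0 1)
  [1] λ.(λ.0) ((λ.λ.0 1) (λ.λ.1 0))
  [2] λ.(λ.λ.0 1) (λ.λ.1 0)
  [3] λ.λ.0 (λ.λ.1 0)

Answer: after 3 steps: λ.λ.0 (λ.λ.1 0)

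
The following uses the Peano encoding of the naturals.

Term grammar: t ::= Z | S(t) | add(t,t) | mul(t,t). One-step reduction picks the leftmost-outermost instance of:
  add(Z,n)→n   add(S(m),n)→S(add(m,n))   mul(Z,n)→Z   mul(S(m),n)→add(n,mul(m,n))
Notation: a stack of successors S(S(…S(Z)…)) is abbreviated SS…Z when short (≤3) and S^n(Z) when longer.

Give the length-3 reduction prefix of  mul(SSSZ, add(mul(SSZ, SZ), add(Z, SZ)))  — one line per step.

Answer: after 3 steps: add(add(S(add(Z, mul(SZ, SZ))), add(Z, SZ)), mul(SSZ, add(mul(SSZ, SZ), add(Z, SZ))))

Derivation:
  start: mul(SSSZ, add(mul(SSZ, SZ), add(Z, SZ)))
  →1  add(add(mul(SSZ, SZ), add(Z, SZ)), mul(SSZ, add(mul(SSZ, SZ), add(Z, SZ))))
  →2  add(add(add(SZ, mul(SZ, SZ)), add(Z, SZ)), mul(SSZ, add(mul(SSZ, SZ), add(Z, SZ))))
  →3  add(add(S(add(Z, mul(SZ, SZ))), add(Z, SZ)), mul(SSZ, add(mul(SSZ, SZ), add(Z, SZ))))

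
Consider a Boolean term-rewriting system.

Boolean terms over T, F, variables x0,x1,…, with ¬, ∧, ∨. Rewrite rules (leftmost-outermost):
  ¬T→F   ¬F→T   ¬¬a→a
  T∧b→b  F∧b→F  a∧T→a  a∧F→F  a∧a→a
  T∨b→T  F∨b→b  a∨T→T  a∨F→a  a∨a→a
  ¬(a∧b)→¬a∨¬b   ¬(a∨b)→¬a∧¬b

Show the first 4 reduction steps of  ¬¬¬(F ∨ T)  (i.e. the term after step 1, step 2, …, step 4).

Answer: after 4 steps: ¬T

Reduction:
  start: ¬¬¬(F ∨ T)
  step 1: ¬(F ∨ T)
  step 2: ¬F ∧ ¬T
  step 3: T ∧ ¬T
  step 4: ¬T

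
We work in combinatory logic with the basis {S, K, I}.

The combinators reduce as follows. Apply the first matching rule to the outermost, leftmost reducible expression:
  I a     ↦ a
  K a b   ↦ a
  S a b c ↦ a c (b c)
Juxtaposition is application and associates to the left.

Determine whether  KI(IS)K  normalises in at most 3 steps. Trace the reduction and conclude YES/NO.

  start: KI(IS)K
  →1  IK
  →2  K

Answer: YES — reaches normal form K in 2 ≤ 3 steps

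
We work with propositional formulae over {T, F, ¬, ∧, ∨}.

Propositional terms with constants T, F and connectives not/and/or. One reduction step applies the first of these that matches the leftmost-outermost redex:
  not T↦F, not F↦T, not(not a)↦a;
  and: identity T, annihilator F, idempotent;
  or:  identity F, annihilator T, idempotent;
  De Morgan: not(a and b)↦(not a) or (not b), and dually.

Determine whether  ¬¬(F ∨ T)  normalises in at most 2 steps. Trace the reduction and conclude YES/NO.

  start: ¬¬(F ∨ T)
  [1] F ∨ T
  [2] T

Answer: YES — reaches normal form T in 2 ≤ 2 steps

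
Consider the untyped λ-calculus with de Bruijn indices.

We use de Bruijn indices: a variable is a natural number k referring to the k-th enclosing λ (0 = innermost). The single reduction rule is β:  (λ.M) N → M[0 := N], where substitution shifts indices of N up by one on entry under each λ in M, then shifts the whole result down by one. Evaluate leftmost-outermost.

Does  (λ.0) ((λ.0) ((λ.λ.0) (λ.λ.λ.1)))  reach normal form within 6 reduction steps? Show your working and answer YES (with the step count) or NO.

  start: (λ.0) ((λ.0) ((λ.λ.0) (λ.λ.λ.1)))
  step 1: (λ.0) ((λ.λ.0) (λ.λ.λ.1))
  step 2: (λ.λ.0) (λ.λ.λ.1)
  step 3: λ.0

Answer: YES — reaches normal form λ.0 in 3 ≤ 6 steps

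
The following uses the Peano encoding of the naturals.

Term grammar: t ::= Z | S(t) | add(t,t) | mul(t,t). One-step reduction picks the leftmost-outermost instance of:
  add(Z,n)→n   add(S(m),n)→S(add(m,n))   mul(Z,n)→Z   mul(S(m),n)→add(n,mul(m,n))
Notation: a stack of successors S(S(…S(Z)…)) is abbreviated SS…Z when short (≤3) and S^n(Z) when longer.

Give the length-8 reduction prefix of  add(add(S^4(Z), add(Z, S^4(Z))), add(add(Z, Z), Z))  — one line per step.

Answer: after 8 steps: S(S(S(S(add(add(Z, add(Z, S^4(Z))), add(add(Z, Z), Z))))))

Working:
  start: add(add(S^4(Z), add(Z, S^4(Z))), add(add(Z, Z), Z))
  [1] add(S(add(SSSZ, add(Z, S^4(Z)))), add(add(Z, Z), Z))
  [2] S(add(add(SSSZ, add(Z, S^4(Z))), add(add(Z, Z), Z)))
  [3] S(add(S(add(SSZ, add(Z, S^4(Z)))), add(add(Z, Z), Z)))
  [4] S(S(add(add(SSZ, add(Z, S^4(Z))), add(add(Z, Z), Z))))
  [5] S(S(add(S(add(SZ, add(Z, S^4(Z)))), add(add(Z, Z), Z))))
  [6] S(S(S(add(add(SZ, add(Z, S^4(Z))), add(add(Z, Z), Z)))))
  [7] S(S(S(add(S(add(Z, add(Z, S^4(Z)))), add(add(Z, Z), Z)))))
  [8] S(S(S(S(add(add(Z, add(Z, S^4(Z))), add(add(Z, Z), Z))))))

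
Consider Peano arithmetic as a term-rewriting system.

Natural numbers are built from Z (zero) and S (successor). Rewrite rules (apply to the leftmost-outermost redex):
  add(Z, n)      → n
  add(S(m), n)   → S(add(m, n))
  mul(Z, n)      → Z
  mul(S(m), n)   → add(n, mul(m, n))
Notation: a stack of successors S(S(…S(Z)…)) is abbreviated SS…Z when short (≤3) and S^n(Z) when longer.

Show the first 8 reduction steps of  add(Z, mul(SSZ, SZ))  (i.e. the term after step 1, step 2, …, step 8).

  start: add(Z, mul(SSZ, SZ))
  →1  mul(SSZ, SZ)
  →2  add(SZ, mul(SZ, SZ))
  →3  S(add(Z, mul(SZ, SZ)))
  →4  S(mul(SZ, SZ))
  →5  S(add(SZ, mul(Z, SZ)))
  →6  S(S(add(Z, mul(Z, SZ))))
  →7  S(S(mul(Z, SZ)))
  →8  SSZ

Answer: after 8 steps: SSZ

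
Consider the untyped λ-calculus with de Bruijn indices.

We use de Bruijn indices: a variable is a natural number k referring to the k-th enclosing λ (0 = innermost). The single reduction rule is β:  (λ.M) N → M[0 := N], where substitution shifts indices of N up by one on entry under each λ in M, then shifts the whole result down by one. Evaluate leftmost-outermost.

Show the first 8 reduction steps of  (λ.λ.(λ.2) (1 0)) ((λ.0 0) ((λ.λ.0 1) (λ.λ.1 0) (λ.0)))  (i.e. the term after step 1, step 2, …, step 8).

  start: (λ.λ.(λ.2) (1 0)) ((λ.0 0) ((λ.λ.0 1) (λ.λ.1 0) (λ.0)))
  step 1: λ.(λ.(λ.0 0) ((λ.λ.0 1) (λ.λ.1 0) (λ.0))) ((λ.0 0) ((λ.λ.0 1) (λ.λ.1 0) (λ.0)) 0)
  step 2: λ.(λ.0 0) ((λ.λ.0 1) (λ.λ.1 0) (λ.0))
  step 3: λ.(λ.λ.0 1) (λ.λ.1 0) (λ.0) ((λ.λ.0 1) (λ.λ.1 0) (λ.0))
  step 4: λ.(λ.0 (λ.λ.1 0)) (λ.0) ((λ.λ.0 1) (λ.λ.1 0) (λ.0))
  step 5: λ.(λ.0) (λ.λ.1 0) ((λ.λ.0 1) (λ.λ.1 0) (λ.0))
  step 6: λ.(λ.λ.1 0) ((λ.λ.0 1) (λ.λ.1 0) (λ.0))
  step 7: λ.λ.(λ.λ.0 1) (λ.λ.1 0) (λ.0) 0
  step 8: λ.λ.(λ.0 (λ.λ.1 0)) (λ.0) 0

Answer: after 8 steps: λ.λ.(λ.0 (λ.λ.1 0)) (λ.0) 0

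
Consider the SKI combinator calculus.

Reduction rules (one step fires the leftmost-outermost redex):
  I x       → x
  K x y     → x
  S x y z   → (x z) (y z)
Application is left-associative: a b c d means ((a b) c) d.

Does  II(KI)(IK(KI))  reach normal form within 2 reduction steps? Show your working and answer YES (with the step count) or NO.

Answer: NO — after 2 steps the term is KI(IK(KI)), not yet normal

Derivation:
  start: II(KI)(IK(KI))
  [1] I(KI)(IK(KI))
  [2] KI(IK(KI))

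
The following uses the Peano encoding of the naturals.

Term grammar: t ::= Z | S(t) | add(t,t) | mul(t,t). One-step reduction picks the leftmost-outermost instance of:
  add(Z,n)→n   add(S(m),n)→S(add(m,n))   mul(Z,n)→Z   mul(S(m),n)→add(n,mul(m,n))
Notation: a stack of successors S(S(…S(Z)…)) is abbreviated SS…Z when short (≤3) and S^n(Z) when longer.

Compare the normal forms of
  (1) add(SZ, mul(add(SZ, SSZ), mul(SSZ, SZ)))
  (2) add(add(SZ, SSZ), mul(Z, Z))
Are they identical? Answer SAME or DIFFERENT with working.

Answer: DIFFERENT — A ⇓ S^7(Z), B ⇓ SSSZ

Working:
Term A:
  start: add(SZ, mul(add(SZ, SSZ), mul(SSZ, SZ)))
  [1] S(add(Z, mul(add(SZ, SSZ), mul(SSZ, SZ))))
  [2] S(mul(add(SZ, SSZ), mul(SSZ, SZ)))
  [3] S(mul(S(add(Z, SSZ)), mul(SSZ, SZ)))
  [4] S(add(mul(SSZ, SZ), mul(add(Z, SSZ), mul(SSZ, SZ))))
  [5] S(add(add(SZ, mul(SZ, SZ)), mul(add(Z, SSZ), mul(SSZ, SZ))))
  [6] S(add(S(add(Z, mul(SZ, SZ))), mul(add(Z, SSZ), mul(SSZ, SZ))))
  [7] S(S(add(add(Z, mul(SZ, SZ)), mul(add(Z, SSZ), mul(SSZ, SZ)))))
  [8] S(S(add(mul(SZ, SZ), mul(add(Z, SSZ), mul(SSZ, SZ)))))
  [9] S(S(add(add(SZ, mul(Z, SZ)), mul(add(Z, SSZ), mul(SSZ, SZ)))))
  [10] S(S(add(S(add(Z, mul(Z, SZ))), mul(add(Z, SSZ), mul(SSZ, SZ)))))
  [11] S(S(S(add(add(Z, mul(Z, SZ)), mul(add(Z, SSZ), mul(SSZ, SZ))))))
  [12] S(S(S(add(mul(Z, SZ), mul(add(Z, SSZ), mul(SSZ, SZ))))))
  [13] S(S(S(add(Z, mul(add(Z, SSZ), mul(SSZ, SZ))))))
  [14] S(S(S(mul(add(Z, SSZ), mul(SSZ, SZ)))))
  [15] S(S(S(mul(SSZ, mul(SSZ, SZ)))))
  [16] S(S(S(add(mul(SSZ, SZ), mul(SZ, mul(SSZ, SZ))))))
  [17] S(S(S(add(add(SZ, mul(SZ, SZ)), mul(SZ, mul(SSZ, SZ))))))
  [18] S(S(S(add(S(add(Z, mul(SZ, SZ))), mul(SZ, mul(SSZ, SZ))))))
  [19] S(S(S(S(add(add(Z, mul(SZ, SZ)), mul(SZ, mul(SSZ, SZ)))))))
  [20] S(S(S(S(add(mul(SZ, SZ), mul(SZ, mul(SSZ, SZ)))))))
  [21] S(S(S(S(add(add(SZ, mul(Z, SZ)), mul(SZ, mul(SSZ, SZ)))))))
  [22] S(S(S(S(add(S(add(Z, mul(Z, SZ))), mul(SZ, mul(SSZ, SZ)))))))
  [23] S(S(S(S(S(add(add(Z, mul(Z, SZ)), mul(SZ, mul(SSZ, SZ))))))))
  [24] S(S(S(S(S(add(mul(Z, SZ), mul(SZ, mul(SSZ, SZ))))))))
  [25] S(S(S(S(S(add(Z, mul(SZ, mul(SSZ, SZ))))))))
  [26] S(S(S(S(S(mul(SZ, mul(SSZ, SZ)))))))
  [27] S(S(S(S(S(add(mul(SSZ, SZ), mul(Z, mul(SSZ, SZ))))))))
  [28] S(S(S(S(S(add(add(SZ, mul(SZ, SZ)), mul(Z, mul(SSZ, SZ))))))))
  [29] S(S(S(S(S(add(S(add(Z, mul(SZ, SZ))), mul(Z, mul(SSZ, SZ))))))))
  [30] S(S(S(S(S(S(add(add(Z, mul(SZ, SZ)), mul(Z, mul(SSZ, SZ)))))))))
  [31] S(S(S(S(S(S(add(mul(SZ, SZ), mul(Z, mul(SSZ, SZ)))))))))
  [32] S(S(S(S(S(S(add(add(SZ, mul(Z, SZ)), mul(Z, mul(SSZ, SZ)))))))))
  [33] S(S(S(S(S(S(add(S(add(Z, mul(Z, SZ))), mul(Z, mul(SSZ, SZ)))))))))
  [34] S(S(S(S(S(S(S(add(add(Z, mul(Z, SZ)), mul(Z, mul(SSZ, SZ))))))))))
  [35] S(S(S(S(S(S(S(add(mul(Z, SZ), mul(Z, mul(SSZ, SZ))))))))))
  [36] S(S(S(S(S(S(S(add(Z, mul(Z, mul(SSZ, SZ))))))))))
  [37] S(S(S(S(S(S(S(mul(Z, mul(SSZ, SZ)))))))))
  [38] S^7(Z)

Term B:
  start: add(add(SZ, SSZ), mul(Z, Z))
  [1] add(S(add(Z, SSZ)), mul(Z, Z))
  [2] S(add(add(Z, SSZ), mul(Z, Z)))
  [3] S(add(SSZ, mul(Z, Z)))
  [4] S(S(add(SZ, mul(Z, Z))))
  [5] S(S(S(add(Z, mul(Z, Z)))))
  [6] S(S(S(mul(Z, Z))))
  [7] SSSZ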